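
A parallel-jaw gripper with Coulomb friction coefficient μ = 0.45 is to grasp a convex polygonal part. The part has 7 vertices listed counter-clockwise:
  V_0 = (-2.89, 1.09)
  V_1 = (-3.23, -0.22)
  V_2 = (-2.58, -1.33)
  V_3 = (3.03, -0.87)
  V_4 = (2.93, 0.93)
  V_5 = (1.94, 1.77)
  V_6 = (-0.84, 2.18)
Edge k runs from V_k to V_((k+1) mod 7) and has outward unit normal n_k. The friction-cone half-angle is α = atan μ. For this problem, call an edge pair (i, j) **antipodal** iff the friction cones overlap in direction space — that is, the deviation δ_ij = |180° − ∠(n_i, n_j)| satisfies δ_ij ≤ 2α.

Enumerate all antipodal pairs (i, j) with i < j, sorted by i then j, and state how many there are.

count = 6; pairs: (0,3), (1,3), (1,4), (2,4), (2,5), (2,6)

α = atan 0.45 = 24.23°;  2α = 48.46°
n_0 = (-0.9679, +0.2512)
n_1 = (-0.8629, -0.5053)
n_2 = (+0.0817, -0.9967)
n_3 = (+0.9985, +0.0555)
n_4 = (+0.6470, +0.7625)
n_5 = (+0.1459, +0.9893)
n_6 = (-0.4695, +0.8829)
  (0,1): δ = 135.10°  ·
  (0,2): δ = 70.76°  ·
  (0,3): δ = 17.73°  ✓
  (0,4): δ = 64.24°  ·
  (0,5): δ = 96.16°  ·
  (0,6): δ = 132.55°  ·
  (1,2): δ = 115.67°  ·
  (1,3): δ = 27.17°  ✓
  (1,4): δ = 19.33°  ✓
  (1,5): δ = 51.26°  ·
  (1,6): δ = 87.65°  ·
  (2,3): δ = 91.51°  ·
  (2,4): δ = 45.00°  ✓
  (2,5): δ = 13.08°  ✓
  (2,6): δ = 23.31°  ✓
  (3,4): δ = 133.49°  ·
  (3,5): δ = 101.57°  ·
  (3,6): δ = 65.18°  ·
  (4,5): δ = 148.08°  ·
  (4,6): δ = 111.69°  ·
  (5,6): δ = 143.61°  ·
antipodal pairs: 6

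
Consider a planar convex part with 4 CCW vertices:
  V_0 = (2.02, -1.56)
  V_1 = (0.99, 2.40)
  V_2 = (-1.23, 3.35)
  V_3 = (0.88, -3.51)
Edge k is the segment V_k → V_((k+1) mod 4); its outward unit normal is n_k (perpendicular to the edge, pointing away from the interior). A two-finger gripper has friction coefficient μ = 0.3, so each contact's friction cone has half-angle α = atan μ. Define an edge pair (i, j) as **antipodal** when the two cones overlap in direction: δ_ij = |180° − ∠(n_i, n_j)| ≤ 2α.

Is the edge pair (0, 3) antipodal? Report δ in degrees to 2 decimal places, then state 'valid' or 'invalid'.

δ = 135.11°, invalid

α = atan 0.3 = 16.70°;  2α = 33.40°
edge 0: e_0 = (-1.03, +3.96);  n_0 = (+0.9678, +0.2517)
edge 3: e_3 = (+1.14, +1.95);  n_3 = (+0.8633, -0.5047)
∠(n_0, n_3) = 44.89°
δ = |180° − 44.89°| = 135.11°
135.11° > 2α = 33.40°  →  invalid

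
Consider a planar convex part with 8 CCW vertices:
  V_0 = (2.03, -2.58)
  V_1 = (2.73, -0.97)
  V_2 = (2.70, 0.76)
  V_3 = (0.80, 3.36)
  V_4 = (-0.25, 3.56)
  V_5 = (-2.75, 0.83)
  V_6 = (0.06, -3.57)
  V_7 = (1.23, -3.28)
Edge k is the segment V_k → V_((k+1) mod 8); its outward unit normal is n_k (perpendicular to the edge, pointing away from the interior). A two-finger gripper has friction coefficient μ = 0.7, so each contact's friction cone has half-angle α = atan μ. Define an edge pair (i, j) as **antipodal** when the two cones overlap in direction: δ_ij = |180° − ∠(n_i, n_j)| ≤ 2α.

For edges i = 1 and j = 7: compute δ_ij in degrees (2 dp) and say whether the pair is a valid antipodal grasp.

α = atan 0.7 = 34.99°;  2α = 69.98°
edge 1: e_1 = (-0.03, +1.73);  n_1 = (+0.9998, +0.0173)
edge 7: e_7 = (+0.80, +0.70);  n_7 = (+0.6585, -0.7526)
∠(n_1, n_7) = 49.81°
δ = |180° − 49.81°| = 130.19°
130.19° > 2α = 69.98°  →  invalid

δ = 130.19°, invalid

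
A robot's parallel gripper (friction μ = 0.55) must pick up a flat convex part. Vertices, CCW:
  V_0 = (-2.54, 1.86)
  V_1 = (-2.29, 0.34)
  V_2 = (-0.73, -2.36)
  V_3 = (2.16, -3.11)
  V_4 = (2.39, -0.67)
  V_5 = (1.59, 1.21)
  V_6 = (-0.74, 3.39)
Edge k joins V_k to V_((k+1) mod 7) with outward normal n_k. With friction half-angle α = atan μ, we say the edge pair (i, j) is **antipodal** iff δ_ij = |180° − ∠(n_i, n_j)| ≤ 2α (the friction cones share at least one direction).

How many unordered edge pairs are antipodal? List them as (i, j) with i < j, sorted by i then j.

count = 10; pairs: (0,3), (0,4), (0,5), (1,3), (1,4), (1,5), (2,4), (2,5), (2,6), (3,6)

α = atan 0.55 = 28.81°;  2α = 57.62°
n_0 = (-0.9867, -0.1623)
n_1 = (-0.8659, -0.5003)
n_2 = (-0.2512, -0.9679)
n_3 = (+0.9956, -0.0938)
n_4 = (+0.9202, +0.3916)
n_5 = (+0.6832, +0.7302)
n_6 = (-0.6476, +0.7619)
  (0,1): δ = 159.32°  ·
  (0,2): δ = 113.89°  ·
  (0,3): δ = 14.72°  ✓
  (0,4): δ = 13.71°  ✓
  (0,5): δ = 37.56°  ✓
  (0,6): δ = 121.02°  ·
  (1,2): δ = 134.57°  ·
  (1,3): δ = 35.40°  ✓
  (1,4): δ = 6.97°  ✓
  (1,5): δ = 16.89°  ✓
  (1,6): δ = 100.35°  ·
  (2,3): δ = 80.84°  ·
  (2,4): δ = 52.40°  ✓
  (2,5): δ = 28.55°  ✓
  (2,6): δ = 54.91°  ✓
  (3,4): δ = 151.56°  ·
  (3,5): δ = 127.71°  ·
  (3,6): δ = 44.25°  ✓
  (4,5): δ = 156.15°  ·
  (4,6): δ = 72.69°  ·
  (5,6): δ = 96.54°  ·
antipodal pairs: 10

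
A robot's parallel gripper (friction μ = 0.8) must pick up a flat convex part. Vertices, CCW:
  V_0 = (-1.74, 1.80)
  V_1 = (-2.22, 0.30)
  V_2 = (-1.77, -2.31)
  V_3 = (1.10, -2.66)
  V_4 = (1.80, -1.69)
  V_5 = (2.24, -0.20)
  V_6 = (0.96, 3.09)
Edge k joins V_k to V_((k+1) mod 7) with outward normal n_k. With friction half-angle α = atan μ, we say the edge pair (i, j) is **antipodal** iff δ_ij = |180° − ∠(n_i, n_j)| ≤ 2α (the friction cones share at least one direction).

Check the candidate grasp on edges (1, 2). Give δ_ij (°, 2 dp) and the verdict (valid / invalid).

δ = 106.74°, invalid

α = atan 0.8 = 38.66°;  2α = 77.32°
edge 1: e_1 = (+0.45, -2.61);  n_1 = (-0.9855, -0.1699)
edge 2: e_2 = (+2.87, -0.35);  n_2 = (-0.1211, -0.9926)
∠(n_1, n_2) = 73.26°
δ = |180° − 73.26°| = 106.74°
106.74° > 2α = 77.32°  →  invalid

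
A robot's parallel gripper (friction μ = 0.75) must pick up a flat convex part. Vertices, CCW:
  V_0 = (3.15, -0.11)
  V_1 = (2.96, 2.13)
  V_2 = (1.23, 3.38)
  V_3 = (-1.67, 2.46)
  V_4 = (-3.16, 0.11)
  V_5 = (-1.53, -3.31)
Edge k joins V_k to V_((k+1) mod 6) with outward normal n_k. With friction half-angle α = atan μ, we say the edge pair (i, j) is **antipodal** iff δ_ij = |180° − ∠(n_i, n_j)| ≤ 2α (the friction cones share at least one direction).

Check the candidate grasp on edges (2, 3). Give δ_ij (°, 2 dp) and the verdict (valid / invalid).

δ = 139.98°, invalid

α = atan 0.75 = 36.87°;  2α = 73.74°
edge 2: e_2 = (-2.90, -0.92);  n_2 = (-0.3024, +0.9532)
edge 3: e_3 = (-1.49, -2.35);  n_3 = (-0.8445, +0.5355)
∠(n_2, n_3) = 40.02°
δ = |180° − 40.02°| = 139.98°
139.98° > 2α = 73.74°  →  invalid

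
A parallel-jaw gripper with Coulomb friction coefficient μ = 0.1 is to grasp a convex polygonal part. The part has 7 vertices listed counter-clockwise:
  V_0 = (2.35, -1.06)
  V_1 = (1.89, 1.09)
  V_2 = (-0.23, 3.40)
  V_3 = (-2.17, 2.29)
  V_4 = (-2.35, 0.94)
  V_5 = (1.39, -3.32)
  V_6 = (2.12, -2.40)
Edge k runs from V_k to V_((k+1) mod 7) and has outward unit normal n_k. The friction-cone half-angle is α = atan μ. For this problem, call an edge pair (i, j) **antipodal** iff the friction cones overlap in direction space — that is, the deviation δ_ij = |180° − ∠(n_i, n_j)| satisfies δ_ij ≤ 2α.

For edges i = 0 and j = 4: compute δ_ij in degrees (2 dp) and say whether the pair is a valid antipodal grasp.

δ = 29.20°, invalid

α = atan 0.1 = 5.71°;  2α = 11.42°
edge 0: e_0 = (-0.46, +2.15);  n_0 = (+0.9779, +0.2092)
edge 4: e_4 = (+3.74, -4.26);  n_4 = (-0.7515, -0.6598)
∠(n_0, n_4) = 150.80°
δ = |180° − 150.80°| = 29.20°
29.20° > 2α = 11.42°  →  invalid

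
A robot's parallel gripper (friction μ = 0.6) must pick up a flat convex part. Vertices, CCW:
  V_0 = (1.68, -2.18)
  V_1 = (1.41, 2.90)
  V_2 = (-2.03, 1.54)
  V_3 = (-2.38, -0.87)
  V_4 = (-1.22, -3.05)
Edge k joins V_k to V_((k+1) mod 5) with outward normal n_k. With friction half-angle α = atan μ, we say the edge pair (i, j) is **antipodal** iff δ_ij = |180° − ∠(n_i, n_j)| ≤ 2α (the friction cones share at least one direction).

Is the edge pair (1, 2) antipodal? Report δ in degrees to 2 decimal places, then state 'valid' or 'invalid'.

α = atan 0.6 = 30.96°;  2α = 61.93°
edge 1: e_1 = (-3.44, -1.36);  n_1 = (-0.3677, +0.9300)
edge 2: e_2 = (-0.35, -2.41);  n_2 = (-0.9896, +0.1437)
∠(n_1, n_2) = 60.17°
δ = |180° − 60.17°| = 119.83°
119.83° > 2α = 61.93°  →  invalid

δ = 119.83°, invalid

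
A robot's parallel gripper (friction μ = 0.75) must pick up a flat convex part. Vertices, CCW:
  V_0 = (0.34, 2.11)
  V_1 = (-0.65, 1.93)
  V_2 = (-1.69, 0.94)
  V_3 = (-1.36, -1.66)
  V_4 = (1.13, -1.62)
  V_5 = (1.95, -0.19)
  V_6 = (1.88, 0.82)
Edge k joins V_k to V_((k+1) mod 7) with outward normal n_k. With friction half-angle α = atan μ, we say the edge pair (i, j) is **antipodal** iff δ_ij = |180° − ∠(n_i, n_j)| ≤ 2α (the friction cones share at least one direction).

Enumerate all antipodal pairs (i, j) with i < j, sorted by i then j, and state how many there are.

α = atan 0.75 = 36.87°;  2α = 73.74°
n_0 = (-0.1789, +0.9839)
n_1 = (-0.6895, +0.7243)
n_2 = (-0.9920, -0.1259)
n_3 = (+0.0161, -0.9999)
n_4 = (+0.8675, -0.4974)
n_5 = (+0.9976, +0.0691)
n_6 = (+0.6421, +0.7666)
  (0,1): δ = 146.72°  ·
  (0,2): δ = 93.07°  ·
  (0,3): δ = 9.38°  ✓
  (0,4): δ = 49.86°  ✓
  (0,5): δ = 83.66°  ·
  (0,6): δ = 129.74°  ·
  (1,2): δ = 126.36°  ·
  (1,3): δ = 42.67°  ✓
  (1,4): δ = 16.58°  ✓
  (1,5): δ = 50.38°  ✓
  (1,6): δ = 96.46°  ·
  (2,3): δ = 96.31°  ·
  (2,4): δ = 37.06°  ✓
  (2,5): δ = 3.27°  ✓
  (2,6): δ = 42.81°  ✓
  (3,4): δ = 120.75°  ·
  (3,5): δ = 86.96°  ·
  (3,6): δ = 40.87°  ✓
  (4,5): δ = 146.20°  ·
  (4,6): δ = 100.12°  ·
  (5,6): δ = 133.92°  ·
antipodal pairs: 9

count = 9; pairs: (0,3), (0,4), (1,3), (1,4), (1,5), (2,4), (2,5), (2,6), (3,6)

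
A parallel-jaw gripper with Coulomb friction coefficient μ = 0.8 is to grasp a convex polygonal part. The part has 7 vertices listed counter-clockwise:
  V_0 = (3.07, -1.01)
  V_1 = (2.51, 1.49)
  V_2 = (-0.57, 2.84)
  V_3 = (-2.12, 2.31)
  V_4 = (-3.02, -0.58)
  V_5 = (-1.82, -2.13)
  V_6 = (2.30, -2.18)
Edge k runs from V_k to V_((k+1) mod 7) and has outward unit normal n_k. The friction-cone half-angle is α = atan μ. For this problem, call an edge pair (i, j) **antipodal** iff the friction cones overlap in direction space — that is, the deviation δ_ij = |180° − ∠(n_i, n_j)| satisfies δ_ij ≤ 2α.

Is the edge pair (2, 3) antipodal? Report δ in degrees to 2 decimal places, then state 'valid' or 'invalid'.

δ = 126.17°, invalid

α = atan 0.8 = 38.66°;  2α = 77.32°
edge 2: e_2 = (-1.55, -0.53);  n_2 = (-0.3235, +0.9462)
edge 3: e_3 = (-0.90, -2.89);  n_3 = (-0.9548, +0.2973)
∠(n_2, n_3) = 53.83°
δ = |180° − 53.83°| = 126.17°
126.17° > 2α = 77.32°  →  invalid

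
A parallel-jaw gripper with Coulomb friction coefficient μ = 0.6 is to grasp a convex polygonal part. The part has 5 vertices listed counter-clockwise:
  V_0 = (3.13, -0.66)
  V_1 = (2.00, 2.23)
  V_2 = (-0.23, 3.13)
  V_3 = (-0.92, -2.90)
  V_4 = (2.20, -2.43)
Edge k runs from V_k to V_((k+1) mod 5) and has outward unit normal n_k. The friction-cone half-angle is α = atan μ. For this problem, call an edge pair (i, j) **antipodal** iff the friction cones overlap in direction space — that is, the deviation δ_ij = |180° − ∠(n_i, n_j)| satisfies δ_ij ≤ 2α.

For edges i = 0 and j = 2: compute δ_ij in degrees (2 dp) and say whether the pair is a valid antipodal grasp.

α = atan 0.6 = 30.96°;  2α = 61.93°
edge 0: e_0 = (-1.13, +2.89);  n_0 = (+0.9313, +0.3642)
edge 2: e_2 = (-0.69, -6.03);  n_2 = (-0.9935, +0.1137)
∠(n_0, n_2) = 152.12°
δ = |180° − 152.12°| = 27.88°
27.88° ≤ 2α = 61.93°  →  valid

δ = 27.88°, valid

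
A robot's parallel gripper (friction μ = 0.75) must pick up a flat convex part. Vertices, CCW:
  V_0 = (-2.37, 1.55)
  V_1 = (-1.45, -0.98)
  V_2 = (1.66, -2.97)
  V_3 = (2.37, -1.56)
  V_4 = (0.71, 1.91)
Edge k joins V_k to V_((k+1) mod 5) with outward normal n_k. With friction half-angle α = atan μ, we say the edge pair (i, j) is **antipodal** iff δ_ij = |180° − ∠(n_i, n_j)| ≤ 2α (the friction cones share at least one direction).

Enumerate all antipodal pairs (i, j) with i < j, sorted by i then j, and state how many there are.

α = atan 0.75 = 36.87°;  2α = 73.74°
n_0 = (-0.9398, -0.3417)
n_1 = (-0.5390, -0.8423)
n_2 = (+0.8932, -0.4497)
n_3 = (+0.9021, +0.4315)
n_4 = (-0.1161, +0.9932)
  (0,1): δ = 142.60°  ·
  (0,2): δ = 46.71°  ✓
  (0,3): δ = 5.58°  ✓
  (0,4): δ = 76.68°  ·
  (1,2): δ = 84.11°  ·
  (1,3): δ = 31.82°  ✓
  (1,4): δ = 39.28°  ✓
  (2,3): δ = 127.71°  ·
  (2,4): δ = 56.61°  ✓
  (3,4): δ = 108.90°  ·
antipodal pairs: 5

count = 5; pairs: (0,2), (0,3), (1,3), (1,4), (2,4)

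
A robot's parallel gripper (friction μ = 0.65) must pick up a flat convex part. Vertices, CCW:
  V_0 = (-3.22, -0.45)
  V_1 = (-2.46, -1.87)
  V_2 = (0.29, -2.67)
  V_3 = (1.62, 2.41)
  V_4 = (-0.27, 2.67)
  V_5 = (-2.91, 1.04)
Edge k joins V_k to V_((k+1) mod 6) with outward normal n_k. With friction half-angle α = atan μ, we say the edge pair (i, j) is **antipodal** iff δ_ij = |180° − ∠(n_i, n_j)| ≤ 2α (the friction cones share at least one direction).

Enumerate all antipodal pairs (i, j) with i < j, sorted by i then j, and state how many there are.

count = 6; pairs: (0,2), (0,3), (1,3), (1,4), (2,4), (2,5)

α = atan 0.65 = 33.02°;  2α = 66.05°
n_0 = (-0.8817, -0.4719)
n_1 = (-0.2793, -0.9602)
n_2 = (+0.9674, -0.2533)
n_3 = (+0.1363, +0.9907)
n_4 = (-0.5254, +0.8509)
n_5 = (-0.9790, +0.2037)
  (0,1): δ = 134.38°  ·
  (0,2): δ = 42.83°  ✓
  (0,3): δ = 54.01°  ✓
  (0,4): δ = 93.54°  ·
  (0,5): δ = 140.09°  ·
  (1,2): δ = 88.45°  ·
  (1,3): δ = 8.39°  ✓
  (1,4): δ = 47.91°  ✓
  (1,5): δ = 94.47°  ·
  (2,3): δ = 83.16°  ·
  (2,4): δ = 43.64°  ✓
  (2,5): δ = 2.92°  ✓
  (3,4): δ = 140.48°  ·
  (3,5): δ = 93.92°  ·
  (4,5): δ = 133.45°  ·
antipodal pairs: 6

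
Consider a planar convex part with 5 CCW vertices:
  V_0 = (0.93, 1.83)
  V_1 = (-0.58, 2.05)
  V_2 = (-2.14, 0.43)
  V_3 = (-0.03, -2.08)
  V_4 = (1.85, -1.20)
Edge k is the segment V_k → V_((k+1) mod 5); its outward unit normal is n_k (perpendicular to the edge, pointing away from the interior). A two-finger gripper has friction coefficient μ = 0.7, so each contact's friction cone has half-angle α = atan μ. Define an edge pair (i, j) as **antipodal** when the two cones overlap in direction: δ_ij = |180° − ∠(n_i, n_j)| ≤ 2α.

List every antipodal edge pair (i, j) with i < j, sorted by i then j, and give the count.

count = 5; pairs: (0,2), (0,3), (1,3), (1,4), (2,4)

α = atan 0.7 = 34.99°;  2α = 69.98°
n_0 = (+0.1442, +0.9896)
n_1 = (-0.7203, +0.6936)
n_2 = (-0.7655, -0.6435)
n_3 = (+0.4239, -0.9057)
n_4 = (+0.9569, +0.2905)
  (0,1): δ = 125.63°  ·
  (0,2): δ = 41.66°  ✓
  (0,3): δ = 33.37°  ✓
  (0,4): δ = 115.18°  ·
  (1,2): δ = 96.03°  ·
  (1,3): δ = 21.00°  ✓
  (1,4): δ = 60.81°  ✓
  (2,3): δ = 104.97°  ·
  (2,4): δ = 23.16°  ✓
  (3,4): δ = 98.19°  ·
antipodal pairs: 5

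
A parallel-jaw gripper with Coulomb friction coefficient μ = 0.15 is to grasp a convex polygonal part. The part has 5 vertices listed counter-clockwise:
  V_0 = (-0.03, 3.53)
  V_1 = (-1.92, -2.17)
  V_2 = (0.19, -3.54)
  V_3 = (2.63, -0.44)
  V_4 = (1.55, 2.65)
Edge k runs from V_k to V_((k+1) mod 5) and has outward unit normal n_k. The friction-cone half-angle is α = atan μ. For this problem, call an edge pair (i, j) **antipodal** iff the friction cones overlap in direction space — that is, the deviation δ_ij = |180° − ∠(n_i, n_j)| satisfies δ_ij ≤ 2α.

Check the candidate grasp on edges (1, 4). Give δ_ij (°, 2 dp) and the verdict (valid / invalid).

α = atan 0.15 = 8.53°;  2α = 17.06°
edge 1: e_1 = (+2.11, -1.37);  n_1 = (-0.5446, -0.8387)
edge 4: e_4 = (-1.58, +0.88);  n_4 = (+0.4866, +0.8736)
∠(n_1, n_4) = 176.12°
δ = |180° − 176.12°| = 3.88°
3.88° ≤ 2α = 17.06°  →  valid

δ = 3.88°, valid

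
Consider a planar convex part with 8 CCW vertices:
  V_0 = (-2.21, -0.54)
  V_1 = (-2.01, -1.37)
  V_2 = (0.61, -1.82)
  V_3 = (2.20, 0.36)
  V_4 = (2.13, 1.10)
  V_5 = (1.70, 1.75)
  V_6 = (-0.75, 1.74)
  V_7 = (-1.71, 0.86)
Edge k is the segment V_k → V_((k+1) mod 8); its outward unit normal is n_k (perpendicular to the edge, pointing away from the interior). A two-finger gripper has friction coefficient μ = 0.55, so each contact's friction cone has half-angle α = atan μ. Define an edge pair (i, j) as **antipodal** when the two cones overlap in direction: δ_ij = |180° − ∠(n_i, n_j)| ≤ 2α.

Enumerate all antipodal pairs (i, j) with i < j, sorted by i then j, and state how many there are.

count = 12; pairs: (0,2), (0,3), (0,4), (1,4), (1,5), (1,6), (2,5), (2,6), (2,7), (3,6), (3,7), (4,7)

α = atan 0.55 = 28.81°;  2α = 57.62°
n_0 = (-0.9722, -0.2343)
n_1 = (-0.1693, -0.9856)
n_2 = (+0.8079, -0.5893)
n_3 = (+0.9956, +0.0942)
n_4 = (+0.8340, +0.5517)
n_5 = (-0.0041, +1.0000)
n_6 = (-0.6757, +0.7372)
n_7 = (-0.9417, +0.3363)
  (0,1): δ = 113.29°  ·
  (0,2): δ = 49.65°  ✓
  (0,3): δ = 8.14°  ✓
  (0,4): δ = 19.94°  ✓
  (0,5): δ = 76.69°  ·
  (0,6): δ = 118.96°  ·
  (0,7): δ = 146.80°  ·
  (1,2): δ = 116.36°  ·
  (1,3): δ = 74.85°  ·
  (1,4): δ = 46.77°  ✓
  (1,5): δ = 9.98°  ✓
  (1,6): δ = 52.26°  ✓
  (1,7): δ = 80.09°  ·
  (2,3): δ = 138.49°  ·
  (2,4): δ = 110.41°  ·
  (2,5): δ = 53.66°  ✓
  (2,6): δ = 11.38°  ✓
  (2,7): δ = 16.45°  ✓
  (3,4): δ = 151.92°  ·
  (3,5): δ = 95.17°  ·
  (3,6): δ = 52.89°  ✓
  (3,7): δ = 25.06°  ✓
  (4,5): δ = 123.25°  ·
  (4,6): δ = 80.98°  ·
  (4,7): δ = 53.14°  ✓
  (5,6): δ = 137.72°  ·
  (5,7): δ = 109.89°  ·
  (6,7): δ = 152.16°  ·
antipodal pairs: 12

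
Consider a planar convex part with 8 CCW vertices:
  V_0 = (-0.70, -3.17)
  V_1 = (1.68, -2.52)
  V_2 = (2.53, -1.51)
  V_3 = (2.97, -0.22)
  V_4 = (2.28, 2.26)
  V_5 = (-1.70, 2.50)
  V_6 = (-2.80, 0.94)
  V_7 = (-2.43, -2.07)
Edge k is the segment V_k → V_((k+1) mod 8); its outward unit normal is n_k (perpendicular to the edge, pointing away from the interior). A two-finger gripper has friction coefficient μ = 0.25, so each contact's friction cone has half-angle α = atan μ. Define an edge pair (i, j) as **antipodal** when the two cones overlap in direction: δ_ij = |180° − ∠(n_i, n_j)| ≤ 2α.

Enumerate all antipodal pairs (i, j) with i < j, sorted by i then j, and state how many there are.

α = atan 0.25 = 14.04°;  2α = 28.07°
n_0 = (+0.2635, -0.9647)
n_1 = (+0.7651, -0.6439)
n_2 = (+0.9465, -0.3228)
n_3 = (+0.9634, +0.2680)
n_4 = (+0.0602, +0.9982)
n_5 = (-0.8173, +0.5763)
n_6 = (-0.9925, -0.1220)
n_7 = (-0.5366, -0.8439)
  (0,1): δ = 145.36°  ·
  (0,2): δ = 124.11°  ·
  (0,3): δ = 89.73°  ·
  (0,4): δ = 18.73°  ✓
  (0,5): δ = 39.54°  ·
  (0,6): δ = 81.73°  ·
  (0,7): δ = 132.27°  ·
  (1,2): δ = 158.75°  ·
  (1,3): δ = 124.37°  ·
  (1,4): δ = 53.37°  ·
  (1,5): δ = 4.89°  ✓
  (1,6): δ = 47.09°  ·
  (1,7): δ = 97.63°  ·
  (2,3): δ = 145.62°  ·
  (2,4): δ = 74.62°  ·
  (2,5): δ = 16.35°  ✓
  (2,6): δ = 25.84°  ✓
  (2,7): δ = 76.38°  ·
  (3,4): δ = 109.00°  ·
  (3,5): δ = 50.74°  ·
  (3,6): δ = 8.54°  ✓
  (3,7): δ = 42.00°  ·
  (4,5): δ = 121.74°  ·
  (4,6): δ = 79.54°  ·
  (4,7): δ = 29.00°  ·
  (5,6): δ = 137.80°  ·
  (5,7): δ = 87.26°  ·
  (6,7): δ = 129.46°  ·
antipodal pairs: 5

count = 5; pairs: (0,4), (1,5), (2,5), (2,6), (3,6)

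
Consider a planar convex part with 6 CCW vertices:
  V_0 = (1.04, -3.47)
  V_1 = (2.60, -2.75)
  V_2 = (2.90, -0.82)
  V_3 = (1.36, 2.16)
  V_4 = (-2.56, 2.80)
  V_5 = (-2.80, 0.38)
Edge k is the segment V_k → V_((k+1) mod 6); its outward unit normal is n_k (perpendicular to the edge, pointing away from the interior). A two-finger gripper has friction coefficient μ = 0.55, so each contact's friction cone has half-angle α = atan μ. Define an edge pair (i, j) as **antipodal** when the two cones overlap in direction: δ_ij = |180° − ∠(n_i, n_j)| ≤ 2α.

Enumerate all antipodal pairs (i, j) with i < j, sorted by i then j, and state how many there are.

count = 6; pairs: (0,3), (1,4), (1,5), (2,4), (2,5), (3,5)

α = atan 0.55 = 28.81°;  2α = 57.62°
n_0 = (+0.4191, -0.9080)
n_1 = (+0.9881, -0.1536)
n_2 = (+0.8884, +0.4591)
n_3 = (+0.1611, +0.9869)
n_4 = (-0.9951, +0.0987)
n_5 = (-0.7080, -0.7062)
  (0,1): δ = 123.61°  ·
  (0,2): δ = 87.45°  ·
  (0,3): δ = 34.05°  ✓
  (0,4): δ = 59.56°  ·
  (0,5): δ = 110.15°  ·
  (1,2): δ = 143.84°  ·
  (1,3): δ = 90.44°  ·
  (1,4): δ = 3.17°  ✓
  (1,5): δ = 53.76°  ✓
  (2,3): δ = 126.60°  ·
  (2,4): δ = 32.99°  ✓
  (2,5): δ = 17.60°  ✓
  (3,4): δ = 86.39°  ·
  (3,5): δ = 35.80°  ✓
  (4,5): δ = 129.41°  ·
antipodal pairs: 6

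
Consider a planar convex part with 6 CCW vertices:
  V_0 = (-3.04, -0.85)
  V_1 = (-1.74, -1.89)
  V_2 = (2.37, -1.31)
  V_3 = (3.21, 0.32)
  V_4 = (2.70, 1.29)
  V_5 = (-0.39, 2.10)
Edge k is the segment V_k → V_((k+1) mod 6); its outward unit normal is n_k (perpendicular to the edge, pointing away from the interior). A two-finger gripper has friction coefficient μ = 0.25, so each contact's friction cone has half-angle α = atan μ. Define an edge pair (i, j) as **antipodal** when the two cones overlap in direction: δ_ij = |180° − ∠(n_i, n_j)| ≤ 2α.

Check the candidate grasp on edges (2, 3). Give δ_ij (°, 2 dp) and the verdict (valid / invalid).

δ = 125.00°, invalid

α = atan 0.25 = 14.04°;  2α = 28.07°
edge 2: e_2 = (+0.84, +1.63);  n_2 = (+0.8889, -0.4581)
edge 3: e_3 = (-0.51, +0.97);  n_3 = (+0.8851, +0.4654)
∠(n_2, n_3) = 55.00°
δ = |180° − 55.00°| = 125.00°
125.00° > 2α = 28.07°  →  invalid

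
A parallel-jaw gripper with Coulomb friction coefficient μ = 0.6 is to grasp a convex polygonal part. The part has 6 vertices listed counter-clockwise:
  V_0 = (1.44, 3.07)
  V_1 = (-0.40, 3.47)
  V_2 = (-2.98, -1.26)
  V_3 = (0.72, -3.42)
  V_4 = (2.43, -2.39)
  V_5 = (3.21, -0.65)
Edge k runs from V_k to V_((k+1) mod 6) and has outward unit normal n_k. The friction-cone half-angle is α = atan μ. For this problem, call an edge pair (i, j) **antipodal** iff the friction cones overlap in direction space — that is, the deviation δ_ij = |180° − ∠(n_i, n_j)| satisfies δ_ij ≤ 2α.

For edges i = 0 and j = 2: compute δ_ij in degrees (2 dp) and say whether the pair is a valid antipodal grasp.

α = atan 0.6 = 30.96°;  2α = 61.93°
edge 0: e_0 = (-1.84, +0.40);  n_0 = (+0.2124, +0.9772)
edge 2: e_2 = (+3.70, -2.16);  n_2 = (-0.5042, -0.8636)
∠(n_0, n_2) = 161.99°
δ = |180° − 161.99°| = 18.01°
18.01° ≤ 2α = 61.93°  →  valid

δ = 18.01°, valid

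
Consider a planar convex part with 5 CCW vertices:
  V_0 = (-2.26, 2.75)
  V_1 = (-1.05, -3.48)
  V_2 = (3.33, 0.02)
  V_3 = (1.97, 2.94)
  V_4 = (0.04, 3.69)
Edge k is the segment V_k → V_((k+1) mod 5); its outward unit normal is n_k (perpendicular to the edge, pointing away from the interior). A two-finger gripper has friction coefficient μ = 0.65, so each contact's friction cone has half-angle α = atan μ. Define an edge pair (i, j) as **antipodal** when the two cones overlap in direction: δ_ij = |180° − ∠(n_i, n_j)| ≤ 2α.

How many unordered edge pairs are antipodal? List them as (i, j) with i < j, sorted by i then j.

count = 5; pairs: (0,1), (0,2), (0,3), (1,3), (1,4)

α = atan 0.65 = 33.02°;  2α = 66.05°
n_0 = (-0.9817, -0.1907)
n_1 = (+0.6243, -0.7812)
n_2 = (+0.9065, +0.4222)
n_3 = (+0.3622, +0.9321)
n_4 = (-0.3783, +0.9257)
  (0,1): δ = 62.36°  ✓
  (0,2): δ = 13.98°  ✓
  (0,3): δ = 57.77°  ✓
  (0,4): δ = 101.24°  ·
  (1,2): δ = 103.65°  ·
  (1,3): δ = 59.86°  ✓
  (1,4): δ = 16.40°  ✓
  (2,3): δ = 136.21°  ·
  (2,4): δ = 92.74°  ·
  (3,4): δ = 136.53°  ·
antipodal pairs: 5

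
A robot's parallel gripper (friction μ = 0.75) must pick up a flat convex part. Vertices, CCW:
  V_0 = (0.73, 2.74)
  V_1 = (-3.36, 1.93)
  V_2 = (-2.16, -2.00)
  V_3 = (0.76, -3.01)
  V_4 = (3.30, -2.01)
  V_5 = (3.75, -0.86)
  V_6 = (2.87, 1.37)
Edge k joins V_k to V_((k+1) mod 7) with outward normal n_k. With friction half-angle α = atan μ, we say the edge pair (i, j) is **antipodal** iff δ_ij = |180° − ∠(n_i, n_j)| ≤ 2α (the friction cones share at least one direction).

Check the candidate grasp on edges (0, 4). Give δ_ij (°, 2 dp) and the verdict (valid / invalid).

α = atan 0.75 = 36.87°;  2α = 73.74°
edge 0: e_0 = (-4.09, -0.81);  n_0 = (-0.1943, +0.9809)
edge 4: e_4 = (+0.45, +1.15);  n_4 = (+0.9312, -0.3644)
∠(n_0, n_4) = 122.57°
δ = |180° − 122.57°| = 57.43°
57.43° ≤ 2α = 73.74°  →  valid

δ = 57.43°, valid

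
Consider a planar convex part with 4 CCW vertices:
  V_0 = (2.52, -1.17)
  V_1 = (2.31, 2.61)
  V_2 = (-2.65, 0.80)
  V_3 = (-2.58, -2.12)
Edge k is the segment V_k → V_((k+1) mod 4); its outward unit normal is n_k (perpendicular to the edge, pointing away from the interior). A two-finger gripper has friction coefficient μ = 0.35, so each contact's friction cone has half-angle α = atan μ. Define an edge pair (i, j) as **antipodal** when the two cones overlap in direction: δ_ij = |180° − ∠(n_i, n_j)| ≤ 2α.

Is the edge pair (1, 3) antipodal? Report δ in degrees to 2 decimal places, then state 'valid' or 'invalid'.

δ = 9.50°, valid

α = atan 0.35 = 19.29°;  2α = 38.58°
edge 1: e_1 = (-4.96, -1.81);  n_1 = (-0.3428, +0.9394)
edge 3: e_3 = (+5.10, +0.95);  n_3 = (+0.1831, -0.9831)
∠(n_1, n_3) = 170.50°
δ = |180° − 170.50°| = 9.50°
9.50° ≤ 2α = 38.58°  →  valid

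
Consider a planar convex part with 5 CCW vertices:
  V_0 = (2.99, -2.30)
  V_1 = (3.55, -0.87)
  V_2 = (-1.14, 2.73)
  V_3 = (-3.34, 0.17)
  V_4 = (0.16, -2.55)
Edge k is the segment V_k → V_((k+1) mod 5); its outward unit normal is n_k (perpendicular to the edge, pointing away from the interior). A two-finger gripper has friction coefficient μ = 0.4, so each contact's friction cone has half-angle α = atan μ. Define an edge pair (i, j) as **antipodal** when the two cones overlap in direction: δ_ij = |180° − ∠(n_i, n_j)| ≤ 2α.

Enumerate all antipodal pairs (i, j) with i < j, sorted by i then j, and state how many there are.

count = 3; pairs: (0,2), (1,3), (1,4)

α = atan 0.4 = 21.80°;  2α = 43.60°
n_0 = (+0.9311, -0.3646)
n_1 = (+0.6089, +0.7933)
n_2 = (-0.7584, +0.6518)
n_3 = (-0.6136, -0.7896)
n_4 = (+0.0880, -0.9961)
  (0,1): δ = 106.12°  ·
  (0,2): δ = 19.29°  ✓
  (0,3): δ = 73.53°  ·
  (0,4): δ = 116.43°  ·
  (1,2): δ = 93.17°  ·
  (1,3): δ = 0.34°  ✓
  (1,4): δ = 42.56°  ✓
  (2,3): δ = 87.18°  ·
  (2,4): δ = 44.28°  ·
  (3,4): δ = 137.10°  ·
antipodal pairs: 3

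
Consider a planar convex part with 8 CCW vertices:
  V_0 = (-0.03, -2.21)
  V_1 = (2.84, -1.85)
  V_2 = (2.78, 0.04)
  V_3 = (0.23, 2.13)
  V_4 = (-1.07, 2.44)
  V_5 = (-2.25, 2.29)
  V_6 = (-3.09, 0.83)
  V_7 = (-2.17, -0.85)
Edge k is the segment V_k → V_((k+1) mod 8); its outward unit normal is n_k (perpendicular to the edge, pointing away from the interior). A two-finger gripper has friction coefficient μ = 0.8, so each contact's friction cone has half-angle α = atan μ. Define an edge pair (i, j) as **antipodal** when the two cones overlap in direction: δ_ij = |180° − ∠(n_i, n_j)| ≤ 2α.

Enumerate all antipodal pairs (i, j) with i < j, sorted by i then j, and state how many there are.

count = 13; pairs: (0,2), (0,3), (0,4), (0,5), (1,5), (1,6), (1,7), (2,6), (2,7), (3,6), (3,7), (4,6), (4,7)

α = atan 0.8 = 38.66°;  2α = 77.32°
n_0 = (+0.1245, -0.9922)
n_1 = (+0.9995, +0.0317)
n_2 = (+0.6339, +0.7734)
n_3 = (+0.2320, +0.9727)
n_4 = (-0.1261, +0.9920)
n_5 = (-0.8668, +0.4987)
n_6 = (-0.8771, -0.4803)
n_7 = (-0.5364, -0.8440)
  (0,1): δ = 95.33°  ·
  (0,2): δ = 46.49°  ✓
  (0,3): δ = 20.56°  ✓
  (0,4): δ = 0.09°  ✓
  (0,5): δ = 52.94°  ✓
  (0,6): δ = 111.56°  ·
  (0,7): δ = 140.41°  ·
  (1,2): δ = 131.16°  ·
  (1,3): δ = 105.23°  ·
  (1,4): δ = 84.57°  ·
  (1,5): δ = 31.73°  ✓
  (1,6): δ = 26.89°  ✓
  (1,7): δ = 55.75°  ✓
  (2,3): δ = 154.07°  ·
  (2,4): δ = 133.42°  ·
  (2,5): δ = 80.58°  ·
  (2,6): δ = 21.96°  ✓
  (2,7): δ = 6.90°  ✓
  (3,4): δ = 159.34°  ·
  (3,5): δ = 106.50°  ·
  (3,6): δ = 47.88°  ✓
  (3,7): δ = 19.02°  ✓
  (4,5): δ = 127.16°  ·
  (4,6): δ = 68.54°  ✓
  (4,7): δ = 39.68°  ✓
  (5,6): δ = 121.38°  ·
  (5,7): δ = 92.52°  ·
  (6,7): δ = 151.14°  ·
antipodal pairs: 13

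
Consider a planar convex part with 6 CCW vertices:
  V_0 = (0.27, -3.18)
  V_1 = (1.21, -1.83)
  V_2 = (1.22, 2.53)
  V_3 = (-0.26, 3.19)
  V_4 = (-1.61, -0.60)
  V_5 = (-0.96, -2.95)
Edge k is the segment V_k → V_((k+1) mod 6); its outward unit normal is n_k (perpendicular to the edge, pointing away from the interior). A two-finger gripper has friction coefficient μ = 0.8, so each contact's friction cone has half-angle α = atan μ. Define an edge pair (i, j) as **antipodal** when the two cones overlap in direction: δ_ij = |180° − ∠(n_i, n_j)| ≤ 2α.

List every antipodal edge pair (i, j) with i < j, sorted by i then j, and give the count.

α = atan 0.8 = 38.66°;  2α = 77.32°
n_0 = (+0.8207, -0.5714)
n_1 = (+1.0000, -0.0023)
n_2 = (+0.4073, +0.9133)
n_3 = (-0.9420, +0.3355)
n_4 = (-0.9638, -0.2666)
n_5 = (-0.1838, -0.9830)
  (0,1): δ = 145.28°  ·
  (0,2): δ = 79.18°  ·
  (0,3): δ = 15.24°  ✓
  (0,4): δ = 50.31°  ✓
  (0,5): δ = 114.26°  ·
  (1,2): δ = 113.90°  ·
  (1,3): δ = 19.47°  ✓
  (1,4): δ = 15.59°  ✓
  (1,5): δ = 79.54°  ·
  (2,3): δ = 85.57°  ·
  (2,4): δ = 50.50°  ✓
  (2,5): δ = 13.44°  ✓
  (3,4): δ = 144.93°  ·
  (3,5): δ = 80.99°  ·
  (4,5): δ = 116.05°  ·
antipodal pairs: 6

count = 6; pairs: (0,3), (0,4), (1,3), (1,4), (2,4), (2,5)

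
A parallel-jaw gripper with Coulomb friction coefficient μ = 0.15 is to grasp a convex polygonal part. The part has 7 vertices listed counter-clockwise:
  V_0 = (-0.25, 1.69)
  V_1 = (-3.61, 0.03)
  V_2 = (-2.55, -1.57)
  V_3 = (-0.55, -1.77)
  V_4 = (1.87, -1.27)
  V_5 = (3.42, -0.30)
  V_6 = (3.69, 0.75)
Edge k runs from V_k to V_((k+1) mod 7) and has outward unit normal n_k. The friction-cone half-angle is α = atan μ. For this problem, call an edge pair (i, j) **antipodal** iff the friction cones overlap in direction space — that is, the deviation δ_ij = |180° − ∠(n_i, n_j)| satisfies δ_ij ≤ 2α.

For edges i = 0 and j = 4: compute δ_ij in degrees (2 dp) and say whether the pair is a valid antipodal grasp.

δ = 5.75°, valid

α = atan 0.15 = 8.53°;  2α = 17.06°
edge 0: e_0 = (-3.36, -1.66);  n_0 = (-0.4429, +0.8966)
edge 4: e_4 = (+1.55, +0.97);  n_4 = (+0.5305, -0.8477)
∠(n_0, n_4) = 174.25°
δ = |180° − 174.25°| = 5.75°
5.75° ≤ 2α = 17.06°  →  valid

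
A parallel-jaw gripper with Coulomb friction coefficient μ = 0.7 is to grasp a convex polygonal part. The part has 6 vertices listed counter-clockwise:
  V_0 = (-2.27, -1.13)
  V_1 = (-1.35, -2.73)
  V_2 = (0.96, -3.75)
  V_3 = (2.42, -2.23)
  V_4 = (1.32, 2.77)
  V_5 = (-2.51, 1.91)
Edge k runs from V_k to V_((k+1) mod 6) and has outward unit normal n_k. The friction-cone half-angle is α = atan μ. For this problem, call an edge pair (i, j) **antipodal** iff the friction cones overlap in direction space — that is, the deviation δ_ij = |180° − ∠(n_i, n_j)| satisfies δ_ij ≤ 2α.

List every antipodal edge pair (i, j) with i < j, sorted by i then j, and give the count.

count = 6; pairs: (0,3), (1,3), (1,4), (2,4), (2,5), (3,5)

α = atan 0.7 = 34.99°;  2α = 69.98°
n_0 = (-0.8669, -0.4985)
n_1 = (-0.4039, -0.9148)
n_2 = (+0.7212, -0.6927)
n_3 = (+0.9766, +0.2149)
n_4 = (-0.2191, +0.9757)
n_5 = (-0.9969, -0.0787)
  (0,1): δ = 143.72°  ·
  (0,2): δ = 73.75°  ·
  (0,3): δ = 17.49°  ✓
  (0,4): δ = 72.76°  ·
  (0,5): δ = 154.62°  ·
  (1,2): δ = 110.02°  ·
  (1,3): δ = 53.77°  ✓
  (1,4): δ = 36.48°  ✓
  (1,5): δ = 118.34°  ·
  (2,3): δ = 123.75°  ·
  (2,4): δ = 33.50°  ✓
  (2,5): δ = 48.36°  ✓
  (3,4): δ = 89.75°  ·
  (3,5): δ = 7.89°  ✓
  (4,5): δ = 98.14°  ·
antipodal pairs: 6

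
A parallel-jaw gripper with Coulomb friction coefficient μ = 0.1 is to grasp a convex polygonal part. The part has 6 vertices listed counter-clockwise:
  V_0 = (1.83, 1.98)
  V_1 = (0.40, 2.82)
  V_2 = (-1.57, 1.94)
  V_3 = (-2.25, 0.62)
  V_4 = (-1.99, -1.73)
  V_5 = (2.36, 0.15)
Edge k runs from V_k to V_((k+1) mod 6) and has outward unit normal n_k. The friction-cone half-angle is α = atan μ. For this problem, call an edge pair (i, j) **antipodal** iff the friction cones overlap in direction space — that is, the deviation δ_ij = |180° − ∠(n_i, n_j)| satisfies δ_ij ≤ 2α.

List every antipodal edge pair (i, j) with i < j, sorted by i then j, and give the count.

count = 2; pairs: (1,4), (3,5)

α = atan 0.1 = 5.71°;  2α = 11.42°
n_0 = (+0.5065, +0.8622)
n_1 = (-0.4079, +0.9130)
n_2 = (-0.8890, +0.4580)
n_3 = (-0.9939, -0.1100)
n_4 = (+0.3967, -0.9179)
n_5 = (+0.9605, +0.2782)
  (0,1): δ = 125.50°  ·
  (0,2): δ = 86.82°  ·
  (0,3): δ = 53.26°  ·
  (0,4): δ = 53.80°  ·
  (0,5): δ = 136.58°  ·
  (1,2): δ = 141.33°  ·
  (1,3): δ = 107.76°  ·
  (1,4): δ = 0.70°  ✓
  (1,5): δ = 82.08°  ·
  (2,3): δ = 146.43°  ·
  (2,4): δ = 39.37°  ·
  (2,5): δ = 43.41°  ·
  (3,4): δ = 72.94°  ·
  (3,5): δ = 9.84°  ✓
  (4,5): δ = 97.22°  ·
antipodal pairs: 2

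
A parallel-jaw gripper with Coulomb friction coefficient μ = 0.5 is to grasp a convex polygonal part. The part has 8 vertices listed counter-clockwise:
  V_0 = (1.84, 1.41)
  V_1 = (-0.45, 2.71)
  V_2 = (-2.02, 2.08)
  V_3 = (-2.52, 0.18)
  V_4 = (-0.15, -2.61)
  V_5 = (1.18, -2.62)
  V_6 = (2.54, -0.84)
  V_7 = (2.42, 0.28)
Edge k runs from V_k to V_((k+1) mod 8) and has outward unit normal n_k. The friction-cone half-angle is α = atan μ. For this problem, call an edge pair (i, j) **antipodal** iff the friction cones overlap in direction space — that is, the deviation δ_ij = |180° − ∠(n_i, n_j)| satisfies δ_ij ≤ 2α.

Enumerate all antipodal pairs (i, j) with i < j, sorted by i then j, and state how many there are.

α = atan 0.5 = 26.57°;  2α = 53.13°
n_0 = (+0.4937, +0.8696)
n_1 = (-0.3724, +0.9281)
n_2 = (-0.9671, +0.2545)
n_3 = (-0.7621, -0.6474)
n_4 = (-0.0075, -1.0000)
n_5 = (+0.7946, -0.6071)
n_6 = (+0.9943, +0.1065)
n_7 = (+0.8897, +0.4566)
  (0,1): δ = 128.55°  ·
  (0,2): δ = 75.16°  ·
  (0,3): δ = 20.07°  ✓
  (0,4): δ = 29.15°  ✓
  (0,5): δ = 82.20°  ·
  (0,6): δ = 125.70°  ·
  (0,7): δ = 146.75°  ·
  (1,2): δ = 126.61°  ·
  (1,3): δ = 71.52°  ·
  (1,4): δ = 22.30°  ✓
  (1,5): δ = 30.75°  ✓
  (1,6): δ = 74.25°  ·
  (1,7): δ = 95.31°  ·
  (2,3): δ = 124.91°  ·
  (2,4): δ = 75.69°  ·
  (2,5): δ = 22.64°  ✓
  (2,6): δ = 20.86°  ✓
  (2,7): δ = 41.91°  ✓
  (3,4): δ = 130.78°  ·
  (3,5): δ = 77.73°  ·
  (3,6): δ = 34.23°  ✓
  (3,7): δ = 13.18°  ✓
  (4,5): δ = 126.95°  ·
  (4,6): δ = 83.45°  ·
  (4,7): δ = 62.40°  ·
  (5,6): δ = 136.50°  ·
  (5,7): δ = 115.45°  ·
  (6,7): δ = 158.95°  ·
antipodal pairs: 9

count = 9; pairs: (0,3), (0,4), (1,4), (1,5), (2,5), (2,6), (2,7), (3,6), (3,7)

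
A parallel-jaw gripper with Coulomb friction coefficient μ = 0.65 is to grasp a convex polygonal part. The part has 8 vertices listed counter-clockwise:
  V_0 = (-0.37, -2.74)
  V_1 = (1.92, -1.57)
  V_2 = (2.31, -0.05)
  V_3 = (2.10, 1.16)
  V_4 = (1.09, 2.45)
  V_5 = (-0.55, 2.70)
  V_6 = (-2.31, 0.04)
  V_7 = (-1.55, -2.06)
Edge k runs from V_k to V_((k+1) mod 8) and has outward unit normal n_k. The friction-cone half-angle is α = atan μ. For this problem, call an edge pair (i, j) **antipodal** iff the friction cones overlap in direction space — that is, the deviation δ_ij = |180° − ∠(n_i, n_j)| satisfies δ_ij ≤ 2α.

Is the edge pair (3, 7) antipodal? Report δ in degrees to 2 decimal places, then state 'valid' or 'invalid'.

α = atan 0.65 = 33.02°;  2α = 66.05°
edge 3: e_3 = (-1.01, +1.29);  n_3 = (+0.7874, +0.6165)
edge 7: e_7 = (+1.18, -0.68);  n_7 = (-0.4993, -0.8664)
∠(n_3, n_7) = 158.01°
δ = |180° − 158.01°| = 21.99°
21.99° ≤ 2α = 66.05°  →  valid

δ = 21.99°, valid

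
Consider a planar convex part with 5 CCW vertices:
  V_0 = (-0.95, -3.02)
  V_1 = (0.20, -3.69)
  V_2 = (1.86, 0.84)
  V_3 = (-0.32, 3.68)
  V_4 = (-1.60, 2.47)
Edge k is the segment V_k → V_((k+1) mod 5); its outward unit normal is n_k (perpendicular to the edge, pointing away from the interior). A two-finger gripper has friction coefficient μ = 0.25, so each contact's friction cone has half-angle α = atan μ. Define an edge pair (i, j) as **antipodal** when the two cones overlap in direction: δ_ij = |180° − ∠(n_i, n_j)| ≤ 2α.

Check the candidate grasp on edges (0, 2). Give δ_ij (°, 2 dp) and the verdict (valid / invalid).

α = atan 0.25 = 14.04°;  2α = 28.07°
edge 0: e_0 = (+1.15, -0.67);  n_0 = (-0.5034, -0.8641)
edge 2: e_2 = (-2.18, +2.84);  n_2 = (+0.7932, +0.6089)
∠(n_0, n_2) = 157.74°
δ = |180° − 157.74°| = 22.26°
22.26° ≤ 2α = 28.07°  →  valid

δ = 22.26°, valid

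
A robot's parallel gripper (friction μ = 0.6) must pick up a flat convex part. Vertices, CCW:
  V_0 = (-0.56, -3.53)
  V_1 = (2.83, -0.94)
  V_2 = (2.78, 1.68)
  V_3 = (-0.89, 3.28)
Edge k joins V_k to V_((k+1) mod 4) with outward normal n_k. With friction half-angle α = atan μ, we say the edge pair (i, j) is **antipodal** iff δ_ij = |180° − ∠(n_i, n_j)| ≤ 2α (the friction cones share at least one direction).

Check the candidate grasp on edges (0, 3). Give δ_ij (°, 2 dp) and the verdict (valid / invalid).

δ = 55.39°, valid

α = atan 0.6 = 30.96°;  2α = 61.93°
edge 0: e_0 = (+3.39, +2.59);  n_0 = (+0.6071, -0.7946)
edge 3: e_3 = (+0.33, -6.81);  n_3 = (-0.9988, -0.0484)
∠(n_0, n_3) = 124.61°
δ = |180° − 124.61°| = 55.39°
55.39° ≤ 2α = 61.93°  →  valid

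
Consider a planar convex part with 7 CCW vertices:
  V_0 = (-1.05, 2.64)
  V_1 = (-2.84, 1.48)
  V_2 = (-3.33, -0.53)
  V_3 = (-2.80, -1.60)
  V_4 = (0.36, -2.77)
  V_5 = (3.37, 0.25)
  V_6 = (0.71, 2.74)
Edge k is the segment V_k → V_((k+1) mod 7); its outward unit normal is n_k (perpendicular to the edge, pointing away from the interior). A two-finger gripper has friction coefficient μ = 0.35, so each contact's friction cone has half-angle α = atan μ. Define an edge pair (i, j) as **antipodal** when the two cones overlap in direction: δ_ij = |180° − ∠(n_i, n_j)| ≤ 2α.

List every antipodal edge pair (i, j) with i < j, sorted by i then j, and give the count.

count = 5; pairs: (0,4), (1,4), (2,5), (3,5), (3,6)

α = atan 0.35 = 19.29°;  2α = 38.58°
n_0 = (-0.5438, +0.8392)
n_1 = (-0.9715, +0.2368)
n_2 = (-0.8961, -0.4439)
n_3 = (-0.3472, -0.9378)
n_4 = (+0.7083, -0.7059)
n_5 = (+0.6834, +0.7301)
n_6 = (-0.0567, +0.9984)
  (0,1): δ = 136.65°  ·
  (0,2): δ = 96.59°  ·
  (0,3): δ = 53.26°  ·
  (0,4): δ = 12.15°  ✓
  (0,5): δ = 103.95°  ·
  (0,6): δ = 150.31°  ·
  (1,2): δ = 139.95°  ·
  (1,3): δ = 96.62°  ·
  (1,4): δ = 31.20°  ✓
  (1,5): δ = 60.59°  ·
  (1,6): δ = 106.95°  ·
  (2,3): δ = 136.67°  ·
  (2,4): δ = 71.26°  ·
  (2,5): δ = 20.54°  ✓
  (2,6): δ = 66.90°  ·
  (3,4): δ = 114.59°  ·
  (3,5): δ = 22.79°  ✓
  (3,6): δ = 23.57°  ✓
  (4,5): δ = 88.20°  ·
  (4,6): δ = 41.84°  ·
  (5,6): δ = 133.64°  ·
antipodal pairs: 5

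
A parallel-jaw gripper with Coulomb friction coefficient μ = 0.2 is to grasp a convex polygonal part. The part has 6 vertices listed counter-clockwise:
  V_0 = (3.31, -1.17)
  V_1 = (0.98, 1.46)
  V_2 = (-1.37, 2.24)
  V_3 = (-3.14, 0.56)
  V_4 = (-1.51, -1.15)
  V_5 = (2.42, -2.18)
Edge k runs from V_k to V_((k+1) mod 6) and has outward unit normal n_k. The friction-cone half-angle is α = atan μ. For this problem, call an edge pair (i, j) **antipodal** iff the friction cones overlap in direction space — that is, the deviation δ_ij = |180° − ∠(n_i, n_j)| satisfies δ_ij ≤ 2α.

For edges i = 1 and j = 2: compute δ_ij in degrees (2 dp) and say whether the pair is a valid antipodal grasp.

δ = 118.13°, invalid

α = atan 0.2 = 11.31°;  2α = 22.62°
edge 1: e_1 = (-2.35, +0.78);  n_1 = (+0.3150, +0.9491)
edge 2: e_2 = (-1.77, -1.68);  n_2 = (-0.6884, +0.7253)
∠(n_1, n_2) = 61.87°
δ = |180° − 61.87°| = 118.13°
118.13° > 2α = 22.62°  →  invalid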